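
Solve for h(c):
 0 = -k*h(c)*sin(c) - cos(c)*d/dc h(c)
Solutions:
 h(c) = C1*exp(k*log(cos(c)))


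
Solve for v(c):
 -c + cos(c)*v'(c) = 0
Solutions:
 v(c) = C1 + Integral(c/cos(c), c)


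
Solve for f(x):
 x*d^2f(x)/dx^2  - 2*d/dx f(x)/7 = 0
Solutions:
 f(x) = C1 + C2*x^(9/7)


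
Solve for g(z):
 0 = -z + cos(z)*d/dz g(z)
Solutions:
 g(z) = C1 + Integral(z/cos(z), z)


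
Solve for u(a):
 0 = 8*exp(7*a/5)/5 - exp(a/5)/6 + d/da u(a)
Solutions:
 u(a) = C1 - 8*exp(7*a/5)/7 + 5*exp(a/5)/6


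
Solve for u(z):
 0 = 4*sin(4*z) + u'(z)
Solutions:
 u(z) = C1 + cos(4*z)


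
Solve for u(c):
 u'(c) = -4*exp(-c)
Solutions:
 u(c) = C1 + 4*exp(-c)


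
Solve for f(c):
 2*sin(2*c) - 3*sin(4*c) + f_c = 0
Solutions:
 f(c) = C1 + cos(2*c) - 3*cos(4*c)/4


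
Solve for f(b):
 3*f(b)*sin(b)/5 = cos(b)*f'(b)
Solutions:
 f(b) = C1/cos(b)^(3/5)


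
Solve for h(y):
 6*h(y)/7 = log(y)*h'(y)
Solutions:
 h(y) = C1*exp(6*li(y)/7)


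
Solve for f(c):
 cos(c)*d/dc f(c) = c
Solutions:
 f(c) = C1 + Integral(c/cos(c), c)


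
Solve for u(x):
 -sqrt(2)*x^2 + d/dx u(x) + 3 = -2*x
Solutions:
 u(x) = C1 + sqrt(2)*x^3/3 - x^2 - 3*x


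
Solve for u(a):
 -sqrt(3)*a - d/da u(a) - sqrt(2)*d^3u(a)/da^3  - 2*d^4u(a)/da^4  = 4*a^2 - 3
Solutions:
 u(a) = C1 + C2*exp(a*(-2*sqrt(2) + 2^(2/3)/(sqrt(2) + 27 + sqrt(-2 + (sqrt(2) + 27)^2))^(1/3) + 2^(1/3)*(sqrt(2) + 27 + sqrt(-2 + (sqrt(2) + 27)^2))^(1/3))/12)*sin(2^(1/3)*sqrt(3)*a*(-(sqrt(2) + 27 + sqrt(-2 + (sqrt(2) + 27)^2))^(1/3) + 2^(1/3)/(sqrt(2) + 27 + sqrt(-2 + (sqrt(2) + 27)^2))^(1/3))/12) + C3*exp(a*(-2*sqrt(2) + 2^(2/3)/(sqrt(2) + 27 + sqrt(-2 + (sqrt(2) + 27)^2))^(1/3) + 2^(1/3)*(sqrt(2) + 27 + sqrt(-2 + (sqrt(2) + 27)^2))^(1/3))/12)*cos(2^(1/3)*sqrt(3)*a*(-(sqrt(2) + 27 + sqrt(-2 + (sqrt(2) + 27)^2))^(1/3) + 2^(1/3)/(sqrt(2) + 27 + sqrt(-2 + (sqrt(2) + 27)^2))^(1/3))/12) + C4*exp(-a*(2^(2/3)/(sqrt(2) + 27 + sqrt(-2 + (sqrt(2) + 27)^2))^(1/3) + sqrt(2) + 2^(1/3)*(sqrt(2) + 27 + sqrt(-2 + (sqrt(2) + 27)^2))^(1/3))/6) - 4*a^3/3 - sqrt(3)*a^2/2 + 3*a + 8*sqrt(2)*a


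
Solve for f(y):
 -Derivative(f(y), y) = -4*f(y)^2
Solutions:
 f(y) = -1/(C1 + 4*y)


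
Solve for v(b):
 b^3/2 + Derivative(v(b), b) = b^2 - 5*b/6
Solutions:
 v(b) = C1 - b^4/8 + b^3/3 - 5*b^2/12


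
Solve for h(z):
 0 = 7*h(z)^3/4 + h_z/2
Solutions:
 h(z) = -sqrt(-1/(C1 - 7*z))
 h(z) = sqrt(-1/(C1 - 7*z))


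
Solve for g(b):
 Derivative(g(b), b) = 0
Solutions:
 g(b) = C1


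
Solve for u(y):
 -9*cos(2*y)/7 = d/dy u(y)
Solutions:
 u(y) = C1 - 9*sin(2*y)/14


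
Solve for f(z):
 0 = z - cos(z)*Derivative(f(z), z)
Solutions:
 f(z) = C1 + Integral(z/cos(z), z)


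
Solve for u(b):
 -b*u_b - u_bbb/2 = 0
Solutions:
 u(b) = C1 + Integral(C2*airyai(-2^(1/3)*b) + C3*airybi(-2^(1/3)*b), b)


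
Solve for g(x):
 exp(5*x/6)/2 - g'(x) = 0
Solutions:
 g(x) = C1 + 3*exp(5*x/6)/5


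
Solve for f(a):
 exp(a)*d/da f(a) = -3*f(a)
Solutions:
 f(a) = C1*exp(3*exp(-a))


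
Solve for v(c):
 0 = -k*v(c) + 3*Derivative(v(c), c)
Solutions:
 v(c) = C1*exp(c*k/3)


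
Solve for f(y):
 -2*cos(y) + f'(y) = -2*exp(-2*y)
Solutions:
 f(y) = C1 + 2*sin(y) + exp(-2*y)


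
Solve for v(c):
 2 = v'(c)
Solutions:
 v(c) = C1 + 2*c


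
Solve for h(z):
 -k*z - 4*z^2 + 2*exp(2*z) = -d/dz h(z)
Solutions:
 h(z) = C1 + k*z^2/2 + 4*z^3/3 - exp(2*z)


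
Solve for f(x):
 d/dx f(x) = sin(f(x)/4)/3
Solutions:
 -x/3 + 2*log(cos(f(x)/4) - 1) - 2*log(cos(f(x)/4) + 1) = C1


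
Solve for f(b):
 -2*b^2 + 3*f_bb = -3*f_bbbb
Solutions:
 f(b) = C1 + C2*b + C3*sin(b) + C4*cos(b) + b^4/18 - 2*b^2/3


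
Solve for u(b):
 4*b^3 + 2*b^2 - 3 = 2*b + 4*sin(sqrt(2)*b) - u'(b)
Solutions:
 u(b) = C1 - b^4 - 2*b^3/3 + b^2 + 3*b - 2*sqrt(2)*cos(sqrt(2)*b)


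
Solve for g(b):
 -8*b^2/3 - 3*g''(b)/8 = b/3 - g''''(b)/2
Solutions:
 g(b) = C1 + C2*b + C3*exp(-sqrt(3)*b/2) + C4*exp(sqrt(3)*b/2) - 16*b^4/27 - 4*b^3/27 - 256*b^2/27


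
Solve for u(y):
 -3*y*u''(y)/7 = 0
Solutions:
 u(y) = C1 + C2*y


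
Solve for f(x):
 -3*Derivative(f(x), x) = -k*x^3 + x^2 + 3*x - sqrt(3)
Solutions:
 f(x) = C1 + k*x^4/12 - x^3/9 - x^2/2 + sqrt(3)*x/3


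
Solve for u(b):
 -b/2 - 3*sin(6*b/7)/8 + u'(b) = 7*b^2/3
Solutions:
 u(b) = C1 + 7*b^3/9 + b^2/4 - 7*cos(6*b/7)/16


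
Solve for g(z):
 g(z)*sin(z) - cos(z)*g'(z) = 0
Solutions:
 g(z) = C1/cos(z)


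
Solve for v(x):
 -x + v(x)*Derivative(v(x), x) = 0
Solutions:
 v(x) = -sqrt(C1 + x^2)
 v(x) = sqrt(C1 + x^2)


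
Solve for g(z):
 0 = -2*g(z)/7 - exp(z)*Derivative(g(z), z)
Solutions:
 g(z) = C1*exp(2*exp(-z)/7)


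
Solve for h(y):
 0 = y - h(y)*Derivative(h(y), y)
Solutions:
 h(y) = -sqrt(C1 + y^2)
 h(y) = sqrt(C1 + y^2)


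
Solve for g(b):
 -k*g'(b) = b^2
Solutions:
 g(b) = C1 - b^3/(3*k)


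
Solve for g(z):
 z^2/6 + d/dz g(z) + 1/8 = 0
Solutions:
 g(z) = C1 - z^3/18 - z/8


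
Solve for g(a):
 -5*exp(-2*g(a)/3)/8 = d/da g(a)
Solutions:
 g(a) = 3*log(-sqrt(C1 - 5*a)) - 3*log(6) + 3*log(3)/2
 g(a) = 3*log(C1 - 5*a)/2 - 3*log(6) + 3*log(3)/2


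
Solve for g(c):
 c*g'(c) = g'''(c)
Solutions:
 g(c) = C1 + Integral(C2*airyai(c) + C3*airybi(c), c)


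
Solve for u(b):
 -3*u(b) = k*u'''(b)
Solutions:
 u(b) = C1*exp(3^(1/3)*b*(-1/k)^(1/3)) + C2*exp(b*(-1/k)^(1/3)*(-3^(1/3) + 3^(5/6)*I)/2) + C3*exp(-b*(-1/k)^(1/3)*(3^(1/3) + 3^(5/6)*I)/2)


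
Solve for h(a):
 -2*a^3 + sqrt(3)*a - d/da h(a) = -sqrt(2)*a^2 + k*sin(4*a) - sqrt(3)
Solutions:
 h(a) = C1 - a^4/2 + sqrt(2)*a^3/3 + sqrt(3)*a^2/2 + sqrt(3)*a + k*cos(4*a)/4


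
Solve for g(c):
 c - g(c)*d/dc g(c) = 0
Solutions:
 g(c) = -sqrt(C1 + c^2)
 g(c) = sqrt(C1 + c^2)


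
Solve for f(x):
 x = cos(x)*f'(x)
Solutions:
 f(x) = C1 + Integral(x/cos(x), x)


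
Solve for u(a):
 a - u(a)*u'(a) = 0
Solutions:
 u(a) = -sqrt(C1 + a^2)
 u(a) = sqrt(C1 + a^2)


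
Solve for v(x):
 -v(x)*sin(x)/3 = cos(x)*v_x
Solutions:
 v(x) = C1*cos(x)^(1/3)


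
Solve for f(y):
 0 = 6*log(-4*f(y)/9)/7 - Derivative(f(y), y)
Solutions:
 -7*Integral(1/(log(-_y) - 2*log(3) + 2*log(2)), (_y, f(y)))/6 = C1 - y


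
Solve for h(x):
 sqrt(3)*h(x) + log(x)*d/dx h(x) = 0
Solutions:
 h(x) = C1*exp(-sqrt(3)*li(x))


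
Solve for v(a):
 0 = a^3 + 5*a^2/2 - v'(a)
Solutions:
 v(a) = C1 + a^4/4 + 5*a^3/6


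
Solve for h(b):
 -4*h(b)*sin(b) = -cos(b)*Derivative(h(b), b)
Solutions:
 h(b) = C1/cos(b)^4


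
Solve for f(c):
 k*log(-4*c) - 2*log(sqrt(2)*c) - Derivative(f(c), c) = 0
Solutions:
 f(c) = C1 + c*(k - 2)*log(c) + c*(-k + 2*k*log(2) + I*pi*k - log(2) + 2)


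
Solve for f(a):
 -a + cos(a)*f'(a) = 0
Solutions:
 f(a) = C1 + Integral(a/cos(a), a)


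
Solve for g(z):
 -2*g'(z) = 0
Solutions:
 g(z) = C1


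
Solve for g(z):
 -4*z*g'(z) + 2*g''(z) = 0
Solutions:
 g(z) = C1 + C2*erfi(z)


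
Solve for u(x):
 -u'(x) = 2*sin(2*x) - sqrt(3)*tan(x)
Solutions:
 u(x) = C1 - sqrt(3)*log(cos(x)) + cos(2*x)


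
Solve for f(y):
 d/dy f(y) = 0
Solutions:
 f(y) = C1


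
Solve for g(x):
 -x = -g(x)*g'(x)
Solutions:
 g(x) = -sqrt(C1 + x^2)
 g(x) = sqrt(C1 + x^2)


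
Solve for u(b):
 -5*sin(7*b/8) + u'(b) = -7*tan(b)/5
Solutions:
 u(b) = C1 + 7*log(cos(b))/5 - 40*cos(7*b/8)/7


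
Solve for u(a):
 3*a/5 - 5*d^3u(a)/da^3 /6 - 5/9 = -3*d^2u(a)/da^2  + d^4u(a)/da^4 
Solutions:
 u(a) = C1 + C2*a + C3*exp(a*(-5 + sqrt(457))/12) + C4*exp(-a*(5 + sqrt(457))/12) - a^3/30 + 7*a^2/108


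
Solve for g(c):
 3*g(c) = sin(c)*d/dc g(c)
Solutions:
 g(c) = C1*(cos(c) - 1)^(3/2)/(cos(c) + 1)^(3/2)


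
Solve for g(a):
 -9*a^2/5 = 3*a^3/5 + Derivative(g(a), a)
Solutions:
 g(a) = C1 - 3*a^4/20 - 3*a^3/5


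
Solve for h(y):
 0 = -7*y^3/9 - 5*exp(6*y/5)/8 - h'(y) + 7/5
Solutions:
 h(y) = C1 - 7*y^4/36 + 7*y/5 - 25*exp(6*y/5)/48


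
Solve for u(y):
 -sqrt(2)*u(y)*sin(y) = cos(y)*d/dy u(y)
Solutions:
 u(y) = C1*cos(y)^(sqrt(2))


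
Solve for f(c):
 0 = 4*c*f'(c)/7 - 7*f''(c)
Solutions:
 f(c) = C1 + C2*erfi(sqrt(2)*c/7)


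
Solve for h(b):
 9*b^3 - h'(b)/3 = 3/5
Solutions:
 h(b) = C1 + 27*b^4/4 - 9*b/5


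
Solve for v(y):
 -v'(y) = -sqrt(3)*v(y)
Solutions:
 v(y) = C1*exp(sqrt(3)*y)


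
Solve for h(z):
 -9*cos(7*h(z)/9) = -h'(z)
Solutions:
 -9*z - 9*log(sin(7*h(z)/9) - 1)/14 + 9*log(sin(7*h(z)/9) + 1)/14 = C1


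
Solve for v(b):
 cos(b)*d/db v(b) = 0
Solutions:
 v(b) = C1


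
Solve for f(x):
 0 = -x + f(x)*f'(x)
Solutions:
 f(x) = -sqrt(C1 + x^2)
 f(x) = sqrt(C1 + x^2)


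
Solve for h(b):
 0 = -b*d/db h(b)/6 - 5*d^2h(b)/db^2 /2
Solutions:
 h(b) = C1 + C2*erf(sqrt(30)*b/30)


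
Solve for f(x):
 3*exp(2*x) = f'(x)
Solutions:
 f(x) = C1 + 3*exp(2*x)/2


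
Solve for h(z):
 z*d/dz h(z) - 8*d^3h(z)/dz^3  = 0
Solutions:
 h(z) = C1 + Integral(C2*airyai(z/2) + C3*airybi(z/2), z)


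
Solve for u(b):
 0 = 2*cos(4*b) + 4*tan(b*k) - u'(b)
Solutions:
 u(b) = C1 + 4*Piecewise((-log(cos(b*k))/k, Ne(k, 0)), (0, True)) + sin(4*b)/2


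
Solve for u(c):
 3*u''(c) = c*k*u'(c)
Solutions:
 u(c) = Piecewise((-sqrt(6)*sqrt(pi)*C1*erf(sqrt(6)*c*sqrt(-k)/6)/(2*sqrt(-k)) - C2, (k > 0) | (k < 0)), (-C1*c - C2, True))


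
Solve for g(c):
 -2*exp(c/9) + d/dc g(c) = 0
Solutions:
 g(c) = C1 + 18*exp(c/9)


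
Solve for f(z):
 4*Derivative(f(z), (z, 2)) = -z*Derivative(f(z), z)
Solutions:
 f(z) = C1 + C2*erf(sqrt(2)*z/4)


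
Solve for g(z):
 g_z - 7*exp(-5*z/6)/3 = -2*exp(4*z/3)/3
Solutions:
 g(z) = C1 - exp(4*z/3)/2 - 14*exp(-5*z/6)/5


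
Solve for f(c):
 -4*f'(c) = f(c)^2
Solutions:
 f(c) = 4/(C1 + c)


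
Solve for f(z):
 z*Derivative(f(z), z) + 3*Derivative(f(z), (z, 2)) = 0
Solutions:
 f(z) = C1 + C2*erf(sqrt(6)*z/6)


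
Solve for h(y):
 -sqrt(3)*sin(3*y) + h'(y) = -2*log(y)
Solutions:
 h(y) = C1 - 2*y*log(y) + 2*y - sqrt(3)*cos(3*y)/3


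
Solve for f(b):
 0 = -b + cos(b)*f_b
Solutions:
 f(b) = C1 + Integral(b/cos(b), b)


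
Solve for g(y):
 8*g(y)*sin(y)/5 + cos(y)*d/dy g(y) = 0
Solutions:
 g(y) = C1*cos(y)^(8/5)


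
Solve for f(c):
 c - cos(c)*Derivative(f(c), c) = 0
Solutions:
 f(c) = C1 + Integral(c/cos(c), c)


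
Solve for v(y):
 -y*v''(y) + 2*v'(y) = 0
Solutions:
 v(y) = C1 + C2*y^3


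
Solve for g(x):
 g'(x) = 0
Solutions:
 g(x) = C1


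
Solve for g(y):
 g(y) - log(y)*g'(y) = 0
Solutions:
 g(y) = C1*exp(li(y))


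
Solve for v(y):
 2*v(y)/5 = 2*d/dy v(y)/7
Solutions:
 v(y) = C1*exp(7*y/5)


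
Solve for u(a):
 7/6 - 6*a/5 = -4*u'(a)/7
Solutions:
 u(a) = C1 + 21*a^2/20 - 49*a/24


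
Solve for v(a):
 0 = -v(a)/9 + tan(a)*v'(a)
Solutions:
 v(a) = C1*sin(a)^(1/9)


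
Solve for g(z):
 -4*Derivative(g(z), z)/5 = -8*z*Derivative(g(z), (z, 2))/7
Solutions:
 g(z) = C1 + C2*z^(17/10)


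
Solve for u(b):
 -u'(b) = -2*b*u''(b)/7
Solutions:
 u(b) = C1 + C2*b^(9/2)


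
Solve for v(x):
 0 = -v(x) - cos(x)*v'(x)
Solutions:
 v(x) = C1*sqrt(sin(x) - 1)/sqrt(sin(x) + 1)


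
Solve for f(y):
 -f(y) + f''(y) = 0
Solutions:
 f(y) = C1*exp(-y) + C2*exp(y)


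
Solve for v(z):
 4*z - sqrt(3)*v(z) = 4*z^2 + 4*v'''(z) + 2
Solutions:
 v(z) = C3*exp(-2^(1/3)*3^(1/6)*z/2) - 4*sqrt(3)*z^2/3 + 4*sqrt(3)*z/3 + (C1*sin(2^(1/3)*3^(2/3)*z/4) + C2*cos(2^(1/3)*3^(2/3)*z/4))*exp(2^(1/3)*3^(1/6)*z/4) - 2*sqrt(3)/3


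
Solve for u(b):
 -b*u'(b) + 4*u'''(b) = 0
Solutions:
 u(b) = C1 + Integral(C2*airyai(2^(1/3)*b/2) + C3*airybi(2^(1/3)*b/2), b)


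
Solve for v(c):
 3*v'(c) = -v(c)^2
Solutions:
 v(c) = 3/(C1 + c)


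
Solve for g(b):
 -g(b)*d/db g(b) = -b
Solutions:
 g(b) = -sqrt(C1 + b^2)
 g(b) = sqrt(C1 + b^2)


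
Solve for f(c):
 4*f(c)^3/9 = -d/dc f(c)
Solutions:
 f(c) = -3*sqrt(2)*sqrt(-1/(C1 - 4*c))/2
 f(c) = 3*sqrt(2)*sqrt(-1/(C1 - 4*c))/2


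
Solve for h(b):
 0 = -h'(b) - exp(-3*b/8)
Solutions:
 h(b) = C1 + 8*exp(-3*b/8)/3


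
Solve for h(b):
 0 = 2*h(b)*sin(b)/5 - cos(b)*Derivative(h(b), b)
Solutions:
 h(b) = C1/cos(b)^(2/5)


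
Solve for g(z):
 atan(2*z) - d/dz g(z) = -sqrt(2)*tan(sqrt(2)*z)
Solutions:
 g(z) = C1 + z*atan(2*z) - log(4*z^2 + 1)/4 - log(cos(sqrt(2)*z))


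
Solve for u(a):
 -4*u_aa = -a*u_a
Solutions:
 u(a) = C1 + C2*erfi(sqrt(2)*a/4)


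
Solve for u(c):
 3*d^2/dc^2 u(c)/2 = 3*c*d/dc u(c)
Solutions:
 u(c) = C1 + C2*erfi(c)


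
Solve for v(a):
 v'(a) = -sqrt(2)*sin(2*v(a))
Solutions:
 v(a) = pi - acos((-C1 - exp(4*sqrt(2)*a))/(C1 - exp(4*sqrt(2)*a)))/2
 v(a) = acos((-C1 - exp(4*sqrt(2)*a))/(C1 - exp(4*sqrt(2)*a)))/2


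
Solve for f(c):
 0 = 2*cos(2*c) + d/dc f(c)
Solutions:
 f(c) = C1 - sin(2*c)


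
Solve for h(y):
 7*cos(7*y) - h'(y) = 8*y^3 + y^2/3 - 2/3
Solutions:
 h(y) = C1 - 2*y^4 - y^3/9 + 2*y/3 + sin(7*y)


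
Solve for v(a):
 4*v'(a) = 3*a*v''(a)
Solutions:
 v(a) = C1 + C2*a^(7/3)


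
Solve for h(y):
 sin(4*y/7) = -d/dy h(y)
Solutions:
 h(y) = C1 + 7*cos(4*y/7)/4


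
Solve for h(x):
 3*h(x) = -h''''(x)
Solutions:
 h(x) = (C1*sin(sqrt(2)*3^(1/4)*x/2) + C2*cos(sqrt(2)*3^(1/4)*x/2))*exp(-sqrt(2)*3^(1/4)*x/2) + (C3*sin(sqrt(2)*3^(1/4)*x/2) + C4*cos(sqrt(2)*3^(1/4)*x/2))*exp(sqrt(2)*3^(1/4)*x/2)


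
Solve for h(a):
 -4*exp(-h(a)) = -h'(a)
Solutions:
 h(a) = log(C1 + 4*a)


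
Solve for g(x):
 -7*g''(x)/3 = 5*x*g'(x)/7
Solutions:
 g(x) = C1 + C2*erf(sqrt(30)*x/14)


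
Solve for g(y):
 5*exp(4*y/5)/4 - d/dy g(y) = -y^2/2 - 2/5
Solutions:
 g(y) = C1 + y^3/6 + 2*y/5 + 25*exp(4*y/5)/16


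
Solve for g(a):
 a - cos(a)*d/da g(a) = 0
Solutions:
 g(a) = C1 + Integral(a/cos(a), a)


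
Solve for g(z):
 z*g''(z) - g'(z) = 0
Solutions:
 g(z) = C1 + C2*z^2


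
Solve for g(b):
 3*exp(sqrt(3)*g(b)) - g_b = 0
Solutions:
 g(b) = sqrt(3)*(2*log(-1/(C1 + 3*b)) - log(3))/6


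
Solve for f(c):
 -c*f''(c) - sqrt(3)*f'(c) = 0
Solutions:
 f(c) = C1 + C2*c^(1 - sqrt(3))


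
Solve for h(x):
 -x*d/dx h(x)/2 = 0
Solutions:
 h(x) = C1


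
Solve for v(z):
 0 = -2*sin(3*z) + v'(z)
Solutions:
 v(z) = C1 - 2*cos(3*z)/3


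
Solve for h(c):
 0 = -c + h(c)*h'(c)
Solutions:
 h(c) = -sqrt(C1 + c^2)
 h(c) = sqrt(C1 + c^2)


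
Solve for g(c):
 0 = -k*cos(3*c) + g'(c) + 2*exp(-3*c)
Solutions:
 g(c) = C1 + k*sin(3*c)/3 + 2*exp(-3*c)/3


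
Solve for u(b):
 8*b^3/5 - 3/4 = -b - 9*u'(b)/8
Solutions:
 u(b) = C1 - 16*b^4/45 - 4*b^2/9 + 2*b/3


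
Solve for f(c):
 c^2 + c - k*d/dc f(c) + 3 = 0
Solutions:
 f(c) = C1 + c^3/(3*k) + c^2/(2*k) + 3*c/k


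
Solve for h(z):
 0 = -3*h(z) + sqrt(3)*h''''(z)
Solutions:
 h(z) = C1*exp(-3^(1/8)*z) + C2*exp(3^(1/8)*z) + C3*sin(3^(1/8)*z) + C4*cos(3^(1/8)*z)


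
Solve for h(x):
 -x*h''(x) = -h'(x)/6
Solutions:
 h(x) = C1 + C2*x^(7/6)


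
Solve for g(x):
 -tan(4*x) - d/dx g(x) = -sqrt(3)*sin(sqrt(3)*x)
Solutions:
 g(x) = C1 + log(cos(4*x))/4 - cos(sqrt(3)*x)


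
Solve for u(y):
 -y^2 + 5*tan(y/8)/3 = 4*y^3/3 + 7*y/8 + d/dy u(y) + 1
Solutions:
 u(y) = C1 - y^4/3 - y^3/3 - 7*y^2/16 - y - 40*log(cos(y/8))/3


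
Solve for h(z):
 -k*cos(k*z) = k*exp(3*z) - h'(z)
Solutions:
 h(z) = C1 + k*exp(3*z)/3 + sin(k*z)


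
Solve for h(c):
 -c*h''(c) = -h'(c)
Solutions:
 h(c) = C1 + C2*c^2


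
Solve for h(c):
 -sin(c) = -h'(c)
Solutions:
 h(c) = C1 - cos(c)


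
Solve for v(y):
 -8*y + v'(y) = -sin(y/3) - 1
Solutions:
 v(y) = C1 + 4*y^2 - y + 3*cos(y/3)


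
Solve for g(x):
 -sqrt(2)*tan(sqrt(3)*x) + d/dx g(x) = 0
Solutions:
 g(x) = C1 - sqrt(6)*log(cos(sqrt(3)*x))/3


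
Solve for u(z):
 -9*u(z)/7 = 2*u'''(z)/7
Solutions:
 u(z) = C3*exp(-6^(2/3)*z/2) + (C1*sin(3*2^(2/3)*3^(1/6)*z/4) + C2*cos(3*2^(2/3)*3^(1/6)*z/4))*exp(6^(2/3)*z/4)


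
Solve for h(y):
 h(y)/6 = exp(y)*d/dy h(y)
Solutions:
 h(y) = C1*exp(-exp(-y)/6)


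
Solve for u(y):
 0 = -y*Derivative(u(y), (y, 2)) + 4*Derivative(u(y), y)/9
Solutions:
 u(y) = C1 + C2*y^(13/9)


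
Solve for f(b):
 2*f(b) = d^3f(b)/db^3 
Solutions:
 f(b) = C3*exp(2^(1/3)*b) + (C1*sin(2^(1/3)*sqrt(3)*b/2) + C2*cos(2^(1/3)*sqrt(3)*b/2))*exp(-2^(1/3)*b/2)


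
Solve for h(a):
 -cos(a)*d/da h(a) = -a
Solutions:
 h(a) = C1 + Integral(a/cos(a), a)


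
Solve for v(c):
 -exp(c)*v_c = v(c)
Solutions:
 v(c) = C1*exp(exp(-c))


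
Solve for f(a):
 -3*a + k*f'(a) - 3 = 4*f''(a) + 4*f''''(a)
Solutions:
 f(a) = C1 + C2*exp(a*(3^(1/3)*(-9*k + 4*sqrt(3)*sqrt(27*k^2/16 + 4))^(1/3)/12 - 3^(5/6)*I*(-9*k + 4*sqrt(3)*sqrt(27*k^2/16 + 4))^(1/3)/12 + 4/((-3^(1/3) + 3^(5/6)*I)*(-9*k + 4*sqrt(3)*sqrt(27*k^2/16 + 4))^(1/3)))) + C3*exp(a*(3^(1/3)*(-9*k + 4*sqrt(3)*sqrt(27*k^2/16 + 4))^(1/3)/12 + 3^(5/6)*I*(-9*k + 4*sqrt(3)*sqrt(27*k^2/16 + 4))^(1/3)/12 - 4/((3^(1/3) + 3^(5/6)*I)*(-9*k + 4*sqrt(3)*sqrt(27*k^2/16 + 4))^(1/3)))) + C4*exp(3^(1/3)*a*(-(-9*k + 4*sqrt(3)*sqrt(27*k^2/16 + 4))^(1/3) + 4*3^(1/3)/(-9*k + 4*sqrt(3)*sqrt(27*k^2/16 + 4))^(1/3))/6) + 3*a^2/(2*k) + 3*a/k + 12*a/k^2


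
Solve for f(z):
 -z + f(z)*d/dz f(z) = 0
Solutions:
 f(z) = -sqrt(C1 + z^2)
 f(z) = sqrt(C1 + z^2)


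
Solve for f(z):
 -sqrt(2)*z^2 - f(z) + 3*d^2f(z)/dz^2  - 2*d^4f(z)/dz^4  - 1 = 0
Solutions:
 f(z) = C1*exp(-z) + C2*exp(z) + C3*exp(-sqrt(2)*z/2) + C4*exp(sqrt(2)*z/2) - sqrt(2)*z^2 - 6*sqrt(2) - 1


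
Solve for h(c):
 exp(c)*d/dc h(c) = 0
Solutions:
 h(c) = C1


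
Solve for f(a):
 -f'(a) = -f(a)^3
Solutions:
 f(a) = -sqrt(2)*sqrt(-1/(C1 + a))/2
 f(a) = sqrt(2)*sqrt(-1/(C1 + a))/2


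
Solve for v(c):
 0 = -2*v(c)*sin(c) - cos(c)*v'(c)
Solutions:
 v(c) = C1*cos(c)^2


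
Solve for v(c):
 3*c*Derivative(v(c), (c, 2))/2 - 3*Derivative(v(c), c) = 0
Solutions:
 v(c) = C1 + C2*c^3


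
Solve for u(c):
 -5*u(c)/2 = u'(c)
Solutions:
 u(c) = C1*exp(-5*c/2)


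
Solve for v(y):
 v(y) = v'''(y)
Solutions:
 v(y) = C3*exp(y) + (C1*sin(sqrt(3)*y/2) + C2*cos(sqrt(3)*y/2))*exp(-y/2)


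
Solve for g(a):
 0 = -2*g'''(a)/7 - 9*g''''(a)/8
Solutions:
 g(a) = C1 + C2*a + C3*a^2 + C4*exp(-16*a/63)


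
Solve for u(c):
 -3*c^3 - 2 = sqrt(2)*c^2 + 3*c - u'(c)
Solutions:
 u(c) = C1 + 3*c^4/4 + sqrt(2)*c^3/3 + 3*c^2/2 + 2*c


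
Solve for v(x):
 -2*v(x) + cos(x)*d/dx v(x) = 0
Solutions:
 v(x) = C1*(sin(x) + 1)/(sin(x) - 1)


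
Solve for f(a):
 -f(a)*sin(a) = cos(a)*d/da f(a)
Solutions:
 f(a) = C1*cos(a)


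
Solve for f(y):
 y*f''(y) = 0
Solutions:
 f(y) = C1 + C2*y


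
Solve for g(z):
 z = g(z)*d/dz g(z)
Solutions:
 g(z) = -sqrt(C1 + z^2)
 g(z) = sqrt(C1 + z^2)


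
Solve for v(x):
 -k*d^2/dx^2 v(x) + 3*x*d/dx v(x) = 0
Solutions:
 v(x) = C1 + C2*erf(sqrt(6)*x*sqrt(-1/k)/2)/sqrt(-1/k)


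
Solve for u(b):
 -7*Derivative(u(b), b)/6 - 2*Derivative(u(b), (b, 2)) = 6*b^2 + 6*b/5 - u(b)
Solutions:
 u(b) = C1*exp(b*(-7 + sqrt(337))/24) + C2*exp(-b*(7 + sqrt(337))/24) + 6*b^2 + 76*b/5 + 626/15


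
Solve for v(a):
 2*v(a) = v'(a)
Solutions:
 v(a) = C1*exp(2*a)


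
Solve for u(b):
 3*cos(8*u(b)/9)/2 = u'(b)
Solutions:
 -3*b/2 - 9*log(sin(8*u(b)/9) - 1)/16 + 9*log(sin(8*u(b)/9) + 1)/16 = C1


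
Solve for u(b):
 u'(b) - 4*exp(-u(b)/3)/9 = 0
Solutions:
 u(b) = 3*log(C1 + 4*b/27)


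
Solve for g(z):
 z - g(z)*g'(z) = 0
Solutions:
 g(z) = -sqrt(C1 + z^2)
 g(z) = sqrt(C1 + z^2)


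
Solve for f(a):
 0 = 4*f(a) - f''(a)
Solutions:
 f(a) = C1*exp(-2*a) + C2*exp(2*a)


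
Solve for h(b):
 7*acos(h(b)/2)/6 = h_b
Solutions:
 Integral(1/acos(_y/2), (_y, h(b))) = C1 + 7*b/6


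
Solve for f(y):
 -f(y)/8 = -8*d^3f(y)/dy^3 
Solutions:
 f(y) = C3*exp(y/4) + (C1*sin(sqrt(3)*y/8) + C2*cos(sqrt(3)*y/8))*exp(-y/8)


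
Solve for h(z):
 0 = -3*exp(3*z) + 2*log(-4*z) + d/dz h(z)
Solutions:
 h(z) = C1 - 2*z*log(-z) + 2*z*(1 - 2*log(2)) + exp(3*z)


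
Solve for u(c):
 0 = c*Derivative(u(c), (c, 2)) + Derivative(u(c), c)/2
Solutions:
 u(c) = C1 + C2*sqrt(c)


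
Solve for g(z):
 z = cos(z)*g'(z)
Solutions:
 g(z) = C1 + Integral(z/cos(z), z)


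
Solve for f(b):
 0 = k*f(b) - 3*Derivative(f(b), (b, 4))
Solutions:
 f(b) = C1*exp(-3^(3/4)*b*k^(1/4)/3) + C2*exp(3^(3/4)*b*k^(1/4)/3) + C3*exp(-3^(3/4)*I*b*k^(1/4)/3) + C4*exp(3^(3/4)*I*b*k^(1/4)/3)


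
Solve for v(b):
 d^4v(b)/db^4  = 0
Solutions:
 v(b) = C1 + C2*b + C3*b^2 + C4*b^3


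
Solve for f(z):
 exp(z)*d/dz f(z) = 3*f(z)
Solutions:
 f(z) = C1*exp(-3*exp(-z))


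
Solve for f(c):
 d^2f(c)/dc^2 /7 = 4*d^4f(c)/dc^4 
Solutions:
 f(c) = C1 + C2*c + C3*exp(-sqrt(7)*c/14) + C4*exp(sqrt(7)*c/14)


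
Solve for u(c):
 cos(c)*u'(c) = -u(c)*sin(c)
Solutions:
 u(c) = C1*cos(c)


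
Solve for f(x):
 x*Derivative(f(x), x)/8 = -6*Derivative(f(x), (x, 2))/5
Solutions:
 f(x) = C1 + C2*erf(sqrt(30)*x/24)


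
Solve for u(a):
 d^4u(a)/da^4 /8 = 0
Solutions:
 u(a) = C1 + C2*a + C3*a^2 + C4*a^3


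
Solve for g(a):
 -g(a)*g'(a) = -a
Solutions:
 g(a) = -sqrt(C1 + a^2)
 g(a) = sqrt(C1 + a^2)


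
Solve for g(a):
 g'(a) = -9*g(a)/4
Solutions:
 g(a) = C1*exp(-9*a/4)


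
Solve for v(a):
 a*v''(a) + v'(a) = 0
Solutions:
 v(a) = C1 + C2*log(a)


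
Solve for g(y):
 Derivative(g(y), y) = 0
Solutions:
 g(y) = C1


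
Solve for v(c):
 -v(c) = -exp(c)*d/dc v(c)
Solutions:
 v(c) = C1*exp(-exp(-c))


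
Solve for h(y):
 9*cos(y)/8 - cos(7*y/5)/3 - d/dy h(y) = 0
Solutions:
 h(y) = C1 + 9*sin(y)/8 - 5*sin(7*y/5)/21


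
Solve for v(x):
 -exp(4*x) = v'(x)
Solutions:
 v(x) = C1 - exp(4*x)/4


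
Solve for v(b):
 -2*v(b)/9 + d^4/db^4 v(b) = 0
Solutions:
 v(b) = C1*exp(-2^(1/4)*sqrt(3)*b/3) + C2*exp(2^(1/4)*sqrt(3)*b/3) + C3*sin(2^(1/4)*sqrt(3)*b/3) + C4*cos(2^(1/4)*sqrt(3)*b/3)


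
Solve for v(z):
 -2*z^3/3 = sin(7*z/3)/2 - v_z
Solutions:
 v(z) = C1 + z^4/6 - 3*cos(7*z/3)/14


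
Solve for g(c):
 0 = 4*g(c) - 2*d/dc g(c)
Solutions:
 g(c) = C1*exp(2*c)


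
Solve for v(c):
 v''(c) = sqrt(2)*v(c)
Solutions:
 v(c) = C1*exp(-2^(1/4)*c) + C2*exp(2^(1/4)*c)


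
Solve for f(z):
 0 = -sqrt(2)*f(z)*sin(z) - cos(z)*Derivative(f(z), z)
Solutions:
 f(z) = C1*cos(z)^(sqrt(2))


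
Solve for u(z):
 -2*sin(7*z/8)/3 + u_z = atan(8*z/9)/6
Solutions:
 u(z) = C1 + z*atan(8*z/9)/6 - 3*log(64*z^2 + 81)/32 - 16*cos(7*z/8)/21


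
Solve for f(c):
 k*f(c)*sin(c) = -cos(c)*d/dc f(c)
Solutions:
 f(c) = C1*exp(k*log(cos(c)))


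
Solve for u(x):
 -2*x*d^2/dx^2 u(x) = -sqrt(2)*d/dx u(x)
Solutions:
 u(x) = C1 + C2*x^(sqrt(2)/2 + 1)


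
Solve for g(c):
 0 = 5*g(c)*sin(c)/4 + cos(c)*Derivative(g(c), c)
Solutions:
 g(c) = C1*cos(c)^(5/4)


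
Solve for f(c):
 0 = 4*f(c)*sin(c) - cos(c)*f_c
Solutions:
 f(c) = C1/cos(c)^4


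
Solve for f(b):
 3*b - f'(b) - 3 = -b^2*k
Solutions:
 f(b) = C1 + b^3*k/3 + 3*b^2/2 - 3*b


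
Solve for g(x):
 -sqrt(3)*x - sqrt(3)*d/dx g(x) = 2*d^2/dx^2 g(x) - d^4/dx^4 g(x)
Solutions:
 g(x) = C1 + C4*exp(sqrt(3)*x) - x^2/2 + 2*sqrt(3)*x/3 + (C2*sin(x/2) + C3*cos(x/2))*exp(-sqrt(3)*x/2)


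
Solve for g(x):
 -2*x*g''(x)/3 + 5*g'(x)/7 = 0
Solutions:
 g(x) = C1 + C2*x^(29/14)


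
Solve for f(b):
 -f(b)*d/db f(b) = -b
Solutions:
 f(b) = -sqrt(C1 + b^2)
 f(b) = sqrt(C1 + b^2)


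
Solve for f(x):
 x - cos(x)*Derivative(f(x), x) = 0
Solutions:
 f(x) = C1 + Integral(x/cos(x), x)


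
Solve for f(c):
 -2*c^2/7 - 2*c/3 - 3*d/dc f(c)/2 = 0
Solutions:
 f(c) = C1 - 4*c^3/63 - 2*c^2/9


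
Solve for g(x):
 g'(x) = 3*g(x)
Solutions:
 g(x) = C1*exp(3*x)


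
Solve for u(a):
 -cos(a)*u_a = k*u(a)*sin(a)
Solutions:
 u(a) = C1*exp(k*log(cos(a)))


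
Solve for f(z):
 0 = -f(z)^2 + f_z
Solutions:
 f(z) = -1/(C1 + z)


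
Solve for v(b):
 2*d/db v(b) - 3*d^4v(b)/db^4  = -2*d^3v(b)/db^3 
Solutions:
 v(b) = C1 + C2*exp(b*(-(9*sqrt(777) + 251)^(1/3) - 4/(9*sqrt(777) + 251)^(1/3) + 4)/18)*sin(sqrt(3)*b*(-(9*sqrt(777) + 251)^(1/3) + 4/(9*sqrt(777) + 251)^(1/3))/18) + C3*exp(b*(-(9*sqrt(777) + 251)^(1/3) - 4/(9*sqrt(777) + 251)^(1/3) + 4)/18)*cos(sqrt(3)*b*(-(9*sqrt(777) + 251)^(1/3) + 4/(9*sqrt(777) + 251)^(1/3))/18) + C4*exp(b*(4/(9*sqrt(777) + 251)^(1/3) + 2 + (9*sqrt(777) + 251)^(1/3))/9)


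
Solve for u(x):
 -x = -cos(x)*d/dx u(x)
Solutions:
 u(x) = C1 + Integral(x/cos(x), x)


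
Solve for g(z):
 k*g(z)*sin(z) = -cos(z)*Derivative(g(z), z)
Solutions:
 g(z) = C1*exp(k*log(cos(z)))


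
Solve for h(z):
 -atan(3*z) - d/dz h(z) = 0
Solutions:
 h(z) = C1 - z*atan(3*z) + log(9*z^2 + 1)/6


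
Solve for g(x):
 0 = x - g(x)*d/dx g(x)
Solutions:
 g(x) = -sqrt(C1 + x^2)
 g(x) = sqrt(C1 + x^2)


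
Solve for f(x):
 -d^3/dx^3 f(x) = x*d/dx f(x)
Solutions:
 f(x) = C1 + Integral(C2*airyai(-x) + C3*airybi(-x), x)


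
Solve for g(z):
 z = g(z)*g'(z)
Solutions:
 g(z) = -sqrt(C1 + z^2)
 g(z) = sqrt(C1 + z^2)


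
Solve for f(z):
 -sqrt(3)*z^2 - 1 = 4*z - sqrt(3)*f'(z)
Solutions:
 f(z) = C1 + z^3/3 + 2*sqrt(3)*z^2/3 + sqrt(3)*z/3


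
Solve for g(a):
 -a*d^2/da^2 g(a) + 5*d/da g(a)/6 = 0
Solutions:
 g(a) = C1 + C2*a^(11/6)


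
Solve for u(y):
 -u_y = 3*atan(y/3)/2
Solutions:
 u(y) = C1 - 3*y*atan(y/3)/2 + 9*log(y^2 + 9)/4


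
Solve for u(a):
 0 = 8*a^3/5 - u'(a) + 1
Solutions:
 u(a) = C1 + 2*a^4/5 + a


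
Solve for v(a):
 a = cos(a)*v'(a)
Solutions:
 v(a) = C1 + Integral(a/cos(a), a)


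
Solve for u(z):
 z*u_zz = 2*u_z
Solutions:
 u(z) = C1 + C2*z^3


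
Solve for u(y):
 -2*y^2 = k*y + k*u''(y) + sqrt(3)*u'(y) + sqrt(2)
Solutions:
 u(y) = C1 + C2*exp(-sqrt(3)*y/k) - 4*sqrt(3)*k^2*y/9 + k^2*y/3 - sqrt(3)*k*y^2/6 + 2*k*y^2/3 - 2*sqrt(3)*y^3/9 - sqrt(6)*y/3


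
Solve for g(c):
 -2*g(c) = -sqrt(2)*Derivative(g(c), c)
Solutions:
 g(c) = C1*exp(sqrt(2)*c)


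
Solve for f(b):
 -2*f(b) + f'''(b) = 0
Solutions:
 f(b) = C3*exp(2^(1/3)*b) + (C1*sin(2^(1/3)*sqrt(3)*b/2) + C2*cos(2^(1/3)*sqrt(3)*b/2))*exp(-2^(1/3)*b/2)


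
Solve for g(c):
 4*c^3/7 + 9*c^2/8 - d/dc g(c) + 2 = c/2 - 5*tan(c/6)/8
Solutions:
 g(c) = C1 + c^4/7 + 3*c^3/8 - c^2/4 + 2*c - 15*log(cos(c/6))/4


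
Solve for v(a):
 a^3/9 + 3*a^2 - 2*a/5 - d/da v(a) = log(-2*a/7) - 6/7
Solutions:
 v(a) = C1 + a^4/36 + a^3 - a^2/5 - a*log(-a) + a*(-log(2) + 13/7 + log(7))


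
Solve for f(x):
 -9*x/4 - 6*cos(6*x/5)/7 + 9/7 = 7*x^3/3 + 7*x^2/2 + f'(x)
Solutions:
 f(x) = C1 - 7*x^4/12 - 7*x^3/6 - 9*x^2/8 + 9*x/7 - 5*sin(6*x/5)/7


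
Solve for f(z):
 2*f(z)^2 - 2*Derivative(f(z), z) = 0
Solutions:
 f(z) = -1/(C1 + z)


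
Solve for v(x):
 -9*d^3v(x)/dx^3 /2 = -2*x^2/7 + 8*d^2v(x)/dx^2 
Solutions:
 v(x) = C1 + C2*x + C3*exp(-16*x/9) + x^4/336 - 3*x^3/448 + 81*x^2/7168


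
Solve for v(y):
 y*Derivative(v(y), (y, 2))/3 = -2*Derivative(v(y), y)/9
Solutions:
 v(y) = C1 + C2*y^(1/3)


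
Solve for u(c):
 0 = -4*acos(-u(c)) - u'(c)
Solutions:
 Integral(1/acos(-_y), (_y, u(c))) = C1 - 4*c


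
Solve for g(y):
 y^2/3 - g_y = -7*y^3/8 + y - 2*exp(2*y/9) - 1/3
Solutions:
 g(y) = C1 + 7*y^4/32 + y^3/9 - y^2/2 + y/3 + 9*exp(2*y/9)


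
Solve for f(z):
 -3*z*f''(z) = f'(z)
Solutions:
 f(z) = C1 + C2*z^(2/3)


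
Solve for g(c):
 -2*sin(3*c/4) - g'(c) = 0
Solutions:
 g(c) = C1 + 8*cos(3*c/4)/3


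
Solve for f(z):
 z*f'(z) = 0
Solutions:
 f(z) = C1


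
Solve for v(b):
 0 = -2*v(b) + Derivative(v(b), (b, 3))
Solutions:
 v(b) = C3*exp(2^(1/3)*b) + (C1*sin(2^(1/3)*sqrt(3)*b/2) + C2*cos(2^(1/3)*sqrt(3)*b/2))*exp(-2^(1/3)*b/2)


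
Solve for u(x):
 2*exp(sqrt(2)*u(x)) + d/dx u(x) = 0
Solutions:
 u(x) = sqrt(2)*(2*log(1/(C1 + 2*x)) - log(2))/4


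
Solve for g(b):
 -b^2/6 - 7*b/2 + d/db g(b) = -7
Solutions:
 g(b) = C1 + b^3/18 + 7*b^2/4 - 7*b


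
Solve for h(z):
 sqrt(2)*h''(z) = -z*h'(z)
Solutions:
 h(z) = C1 + C2*erf(2^(1/4)*z/2)


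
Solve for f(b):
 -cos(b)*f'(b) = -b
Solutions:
 f(b) = C1 + Integral(b/cos(b), b)


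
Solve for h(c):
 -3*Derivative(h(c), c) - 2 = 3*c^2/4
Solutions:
 h(c) = C1 - c^3/12 - 2*c/3


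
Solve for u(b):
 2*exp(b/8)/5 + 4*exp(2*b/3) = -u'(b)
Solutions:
 u(b) = C1 - 16*exp(b/8)/5 - 6*exp(2*b/3)


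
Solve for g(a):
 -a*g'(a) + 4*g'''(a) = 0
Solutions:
 g(a) = C1 + Integral(C2*airyai(2^(1/3)*a/2) + C3*airybi(2^(1/3)*a/2), a)


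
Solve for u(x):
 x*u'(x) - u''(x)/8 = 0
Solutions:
 u(x) = C1 + C2*erfi(2*x)


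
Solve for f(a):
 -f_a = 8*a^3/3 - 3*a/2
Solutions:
 f(a) = C1 - 2*a^4/3 + 3*a^2/4


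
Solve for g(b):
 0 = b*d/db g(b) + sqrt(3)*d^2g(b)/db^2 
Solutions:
 g(b) = C1 + C2*erf(sqrt(2)*3^(3/4)*b/6)


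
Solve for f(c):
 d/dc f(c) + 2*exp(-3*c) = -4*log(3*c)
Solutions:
 f(c) = C1 - 4*c*log(c) + 4*c*(1 - log(3)) + 2*exp(-3*c)/3


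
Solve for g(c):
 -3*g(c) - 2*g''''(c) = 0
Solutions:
 g(c) = (C1*sin(6^(1/4)*c/2) + C2*cos(6^(1/4)*c/2))*exp(-6^(1/4)*c/2) + (C3*sin(6^(1/4)*c/2) + C4*cos(6^(1/4)*c/2))*exp(6^(1/4)*c/2)


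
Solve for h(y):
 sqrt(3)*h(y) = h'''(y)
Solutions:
 h(y) = C3*exp(3^(1/6)*y) + (C1*sin(3^(2/3)*y/2) + C2*cos(3^(2/3)*y/2))*exp(-3^(1/6)*y/2)


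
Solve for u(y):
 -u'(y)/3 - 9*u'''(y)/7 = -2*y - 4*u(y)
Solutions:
 u(y) = C1*exp(7^(1/3)*y*(-(162 + sqrt(26251))^(1/3) + 7^(1/3)/(162 + sqrt(26251))^(1/3))/18)*sin(sqrt(3)*7^(1/3)*y*(7^(1/3)/(162 + sqrt(26251))^(1/3) + (162 + sqrt(26251))^(1/3))/18) + C2*exp(7^(1/3)*y*(-(162 + sqrt(26251))^(1/3) + 7^(1/3)/(162 + sqrt(26251))^(1/3))/18)*cos(sqrt(3)*7^(1/3)*y*(7^(1/3)/(162 + sqrt(26251))^(1/3) + (162 + sqrt(26251))^(1/3))/18) + C3*exp(-7^(1/3)*y*(-(162 + sqrt(26251))^(1/3) + 7^(1/3)/(162 + sqrt(26251))^(1/3))/9) - y/2 - 1/24


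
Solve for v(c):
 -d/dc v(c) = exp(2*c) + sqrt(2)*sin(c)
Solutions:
 v(c) = C1 - exp(2*c)/2 + sqrt(2)*cos(c)


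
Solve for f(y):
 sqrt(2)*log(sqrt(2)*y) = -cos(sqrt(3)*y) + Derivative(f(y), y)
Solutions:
 f(y) = C1 + sqrt(2)*y*(log(y) - 1) + sqrt(2)*y*log(2)/2 + sqrt(3)*sin(sqrt(3)*y)/3


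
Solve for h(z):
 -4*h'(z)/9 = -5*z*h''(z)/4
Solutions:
 h(z) = C1 + C2*z^(61/45)


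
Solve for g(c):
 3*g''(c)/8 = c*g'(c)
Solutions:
 g(c) = C1 + C2*erfi(2*sqrt(3)*c/3)


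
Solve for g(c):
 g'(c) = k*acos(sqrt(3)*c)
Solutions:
 g(c) = C1 + k*(c*acos(sqrt(3)*c) - sqrt(3)*sqrt(1 - 3*c^2)/3)


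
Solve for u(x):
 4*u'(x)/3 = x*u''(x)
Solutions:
 u(x) = C1 + C2*x^(7/3)


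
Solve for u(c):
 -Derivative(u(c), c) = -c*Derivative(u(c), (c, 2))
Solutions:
 u(c) = C1 + C2*c^2


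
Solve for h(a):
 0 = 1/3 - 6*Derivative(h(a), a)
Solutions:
 h(a) = C1 + a/18


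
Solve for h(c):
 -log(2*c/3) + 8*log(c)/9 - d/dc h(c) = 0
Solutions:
 h(c) = C1 - c*log(c)/9 + c/9 + c*log(3/2)


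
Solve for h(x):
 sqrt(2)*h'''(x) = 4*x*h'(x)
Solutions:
 h(x) = C1 + Integral(C2*airyai(sqrt(2)*x) + C3*airybi(sqrt(2)*x), x)


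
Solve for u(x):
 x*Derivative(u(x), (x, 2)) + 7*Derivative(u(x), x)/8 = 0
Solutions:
 u(x) = C1 + C2*x^(1/8)


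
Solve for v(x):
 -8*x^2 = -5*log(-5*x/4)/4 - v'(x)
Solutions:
 v(x) = C1 + 8*x^3/3 - 5*x*log(-x)/4 + 5*x*(-log(5) + 1 + 2*log(2))/4


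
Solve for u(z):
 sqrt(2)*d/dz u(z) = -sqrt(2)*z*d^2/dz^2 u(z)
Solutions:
 u(z) = C1 + C2*log(z)


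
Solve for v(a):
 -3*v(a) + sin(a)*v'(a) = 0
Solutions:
 v(a) = C1*(cos(a) - 1)^(3/2)/(cos(a) + 1)^(3/2)


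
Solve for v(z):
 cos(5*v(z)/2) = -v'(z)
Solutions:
 v(z) = -2*asin((C1 + exp(5*z))/(C1 - exp(5*z)))/5 + 2*pi/5
 v(z) = 2*asin((C1 + exp(5*z))/(C1 - exp(5*z)))/5


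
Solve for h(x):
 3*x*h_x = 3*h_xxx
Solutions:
 h(x) = C1 + Integral(C2*airyai(x) + C3*airybi(x), x)


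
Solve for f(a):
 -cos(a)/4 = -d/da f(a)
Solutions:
 f(a) = C1 + sin(a)/4


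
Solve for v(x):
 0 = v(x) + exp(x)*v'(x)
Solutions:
 v(x) = C1*exp(exp(-x))


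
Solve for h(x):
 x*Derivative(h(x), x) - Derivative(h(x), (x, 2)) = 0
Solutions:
 h(x) = C1 + C2*erfi(sqrt(2)*x/2)


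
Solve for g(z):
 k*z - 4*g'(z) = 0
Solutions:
 g(z) = C1 + k*z^2/8


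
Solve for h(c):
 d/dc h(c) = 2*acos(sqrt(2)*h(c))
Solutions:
 Integral(1/acos(sqrt(2)*_y), (_y, h(c))) = C1 + 2*c


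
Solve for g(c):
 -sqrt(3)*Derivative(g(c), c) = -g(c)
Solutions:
 g(c) = C1*exp(sqrt(3)*c/3)


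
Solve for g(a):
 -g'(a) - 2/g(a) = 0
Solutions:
 g(a) = -sqrt(C1 - 4*a)
 g(a) = sqrt(C1 - 4*a)


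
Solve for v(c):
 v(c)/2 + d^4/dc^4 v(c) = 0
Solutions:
 v(c) = (C1*sin(2^(1/4)*c/2) + C2*cos(2^(1/4)*c/2))*exp(-2^(1/4)*c/2) + (C3*sin(2^(1/4)*c/2) + C4*cos(2^(1/4)*c/2))*exp(2^(1/4)*c/2)


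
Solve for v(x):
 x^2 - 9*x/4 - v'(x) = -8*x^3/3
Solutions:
 v(x) = C1 + 2*x^4/3 + x^3/3 - 9*x^2/8


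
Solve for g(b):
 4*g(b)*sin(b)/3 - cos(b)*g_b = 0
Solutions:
 g(b) = C1/cos(b)^(4/3)


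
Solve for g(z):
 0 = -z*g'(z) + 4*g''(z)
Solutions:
 g(z) = C1 + C2*erfi(sqrt(2)*z/4)


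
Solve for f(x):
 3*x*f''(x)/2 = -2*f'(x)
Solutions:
 f(x) = C1 + C2/x^(1/3)


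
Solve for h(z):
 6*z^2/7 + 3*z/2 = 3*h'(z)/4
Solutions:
 h(z) = C1 + 8*z^3/21 + z^2


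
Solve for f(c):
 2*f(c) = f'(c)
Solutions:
 f(c) = C1*exp(2*c)


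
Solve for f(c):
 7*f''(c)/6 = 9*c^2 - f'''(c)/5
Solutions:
 f(c) = C1 + C2*c + C3*exp(-35*c/6) + 9*c^4/14 - 108*c^3/245 + 1944*c^2/8575


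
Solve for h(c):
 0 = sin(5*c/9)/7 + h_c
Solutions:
 h(c) = C1 + 9*cos(5*c/9)/35


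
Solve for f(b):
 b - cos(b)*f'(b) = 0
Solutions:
 f(b) = C1 + Integral(b/cos(b), b)


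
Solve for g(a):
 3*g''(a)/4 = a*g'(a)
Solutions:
 g(a) = C1 + C2*erfi(sqrt(6)*a/3)


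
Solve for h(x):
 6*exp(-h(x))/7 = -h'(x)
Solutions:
 h(x) = log(C1 - 6*x/7)


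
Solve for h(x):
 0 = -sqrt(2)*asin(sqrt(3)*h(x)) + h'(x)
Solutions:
 Integral(1/asin(sqrt(3)*_y), (_y, h(x))) = C1 + sqrt(2)*x


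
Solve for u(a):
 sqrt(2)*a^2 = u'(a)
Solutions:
 u(a) = C1 + sqrt(2)*a^3/3


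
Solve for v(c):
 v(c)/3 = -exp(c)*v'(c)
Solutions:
 v(c) = C1*exp(exp(-c)/3)


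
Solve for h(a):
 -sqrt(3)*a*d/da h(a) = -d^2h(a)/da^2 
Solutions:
 h(a) = C1 + C2*erfi(sqrt(2)*3^(1/4)*a/2)


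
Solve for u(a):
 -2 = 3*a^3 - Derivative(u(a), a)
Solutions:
 u(a) = C1 + 3*a^4/4 + 2*a


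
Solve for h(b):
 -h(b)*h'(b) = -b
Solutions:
 h(b) = -sqrt(C1 + b^2)
 h(b) = sqrt(C1 + b^2)


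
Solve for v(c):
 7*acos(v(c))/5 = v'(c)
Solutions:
 Integral(1/acos(_y), (_y, v(c))) = C1 + 7*c/5


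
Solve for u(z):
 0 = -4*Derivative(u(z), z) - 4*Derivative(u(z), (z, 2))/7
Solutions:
 u(z) = C1 + C2*exp(-7*z)


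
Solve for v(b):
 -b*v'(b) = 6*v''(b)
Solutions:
 v(b) = C1 + C2*erf(sqrt(3)*b/6)


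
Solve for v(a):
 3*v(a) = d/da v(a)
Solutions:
 v(a) = C1*exp(3*a)


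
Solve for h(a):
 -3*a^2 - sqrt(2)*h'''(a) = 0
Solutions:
 h(a) = C1 + C2*a + C3*a^2 - sqrt(2)*a^5/40


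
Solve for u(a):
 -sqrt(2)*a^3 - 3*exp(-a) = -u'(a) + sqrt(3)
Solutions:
 u(a) = C1 + sqrt(2)*a^4/4 + sqrt(3)*a - 3*exp(-a)


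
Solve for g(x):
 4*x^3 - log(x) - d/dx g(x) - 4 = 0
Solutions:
 g(x) = C1 + x^4 - x*log(x) - 3*x


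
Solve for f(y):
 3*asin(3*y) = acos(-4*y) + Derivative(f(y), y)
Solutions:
 f(y) = C1 - y*acos(-4*y) + 3*y*asin(3*y) - sqrt(1 - 16*y^2)/4 + sqrt(1 - 9*y^2)


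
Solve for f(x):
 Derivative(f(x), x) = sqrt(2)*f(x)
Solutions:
 f(x) = C1*exp(sqrt(2)*x)


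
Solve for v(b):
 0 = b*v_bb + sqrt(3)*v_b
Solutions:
 v(b) = C1 + C2*b^(1 - sqrt(3))


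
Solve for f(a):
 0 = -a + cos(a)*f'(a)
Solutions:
 f(a) = C1 + Integral(a/cos(a), a)


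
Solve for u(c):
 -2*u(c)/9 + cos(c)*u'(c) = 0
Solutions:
 u(c) = C1*(sin(c) + 1)^(1/9)/(sin(c) - 1)^(1/9)


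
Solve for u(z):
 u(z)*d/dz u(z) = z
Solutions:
 u(z) = -sqrt(C1 + z^2)
 u(z) = sqrt(C1 + z^2)


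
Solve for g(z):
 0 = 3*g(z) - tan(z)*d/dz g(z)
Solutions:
 g(z) = C1*sin(z)^3


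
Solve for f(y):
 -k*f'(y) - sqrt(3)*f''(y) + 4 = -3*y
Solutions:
 f(y) = C1 + C2*exp(-sqrt(3)*k*y/3) + 3*y^2/(2*k) + 4*y/k - 3*sqrt(3)*y/k^2


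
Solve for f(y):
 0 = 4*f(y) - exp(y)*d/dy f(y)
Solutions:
 f(y) = C1*exp(-4*exp(-y))


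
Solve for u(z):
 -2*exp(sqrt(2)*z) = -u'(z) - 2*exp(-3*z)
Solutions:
 u(z) = C1 + sqrt(2)*exp(sqrt(2)*z) + 2*exp(-3*z)/3


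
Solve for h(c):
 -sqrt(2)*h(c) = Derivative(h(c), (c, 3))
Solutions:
 h(c) = C3*exp(-2^(1/6)*c) + (C1*sin(2^(1/6)*sqrt(3)*c/2) + C2*cos(2^(1/6)*sqrt(3)*c/2))*exp(2^(1/6)*c/2)


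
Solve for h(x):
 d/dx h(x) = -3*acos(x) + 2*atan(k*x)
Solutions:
 h(x) = C1 - 3*x*acos(x) + 3*sqrt(1 - x^2) + 2*Piecewise((x*atan(k*x) - log(k^2*x^2 + 1)/(2*k), Ne(k, 0)), (0, True))


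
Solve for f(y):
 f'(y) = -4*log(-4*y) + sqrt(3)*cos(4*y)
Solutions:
 f(y) = C1 - 4*y*log(-y) - 8*y*log(2) + 4*y + sqrt(3)*sin(4*y)/4


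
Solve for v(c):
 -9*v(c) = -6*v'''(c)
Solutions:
 v(c) = C3*exp(2^(2/3)*3^(1/3)*c/2) + (C1*sin(2^(2/3)*3^(5/6)*c/4) + C2*cos(2^(2/3)*3^(5/6)*c/4))*exp(-2^(2/3)*3^(1/3)*c/4)


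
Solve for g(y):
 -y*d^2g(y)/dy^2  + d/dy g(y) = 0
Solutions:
 g(y) = C1 + C2*y^2


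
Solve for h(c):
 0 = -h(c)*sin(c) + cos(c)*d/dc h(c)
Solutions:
 h(c) = C1/cos(c)


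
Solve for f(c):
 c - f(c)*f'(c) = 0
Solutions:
 f(c) = -sqrt(C1 + c^2)
 f(c) = sqrt(C1 + c^2)


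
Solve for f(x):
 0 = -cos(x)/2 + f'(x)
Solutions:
 f(x) = C1 + sin(x)/2


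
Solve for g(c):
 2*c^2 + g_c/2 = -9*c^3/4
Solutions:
 g(c) = C1 - 9*c^4/8 - 4*c^3/3


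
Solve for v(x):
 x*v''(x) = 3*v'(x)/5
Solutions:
 v(x) = C1 + C2*x^(8/5)


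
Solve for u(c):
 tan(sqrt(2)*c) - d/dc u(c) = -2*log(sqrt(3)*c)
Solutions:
 u(c) = C1 + 2*c*log(c) - 2*c + c*log(3) - sqrt(2)*log(cos(sqrt(2)*c))/2


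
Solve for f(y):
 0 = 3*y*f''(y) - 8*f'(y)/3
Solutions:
 f(y) = C1 + C2*y^(17/9)


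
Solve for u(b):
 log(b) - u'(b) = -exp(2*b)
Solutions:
 u(b) = C1 + b*log(b) - b + exp(2*b)/2


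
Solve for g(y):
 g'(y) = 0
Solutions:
 g(y) = C1


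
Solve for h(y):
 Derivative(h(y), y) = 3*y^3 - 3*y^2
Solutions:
 h(y) = C1 + 3*y^4/4 - y^3


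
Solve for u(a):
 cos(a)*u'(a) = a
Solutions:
 u(a) = C1 + Integral(a/cos(a), a)


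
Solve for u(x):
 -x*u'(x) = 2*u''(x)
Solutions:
 u(x) = C1 + C2*erf(x/2)


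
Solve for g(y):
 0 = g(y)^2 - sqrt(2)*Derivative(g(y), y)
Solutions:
 g(y) = -2/(C1 + sqrt(2)*y)


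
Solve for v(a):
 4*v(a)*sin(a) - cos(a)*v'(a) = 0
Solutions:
 v(a) = C1/cos(a)^4


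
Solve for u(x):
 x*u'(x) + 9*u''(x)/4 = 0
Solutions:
 u(x) = C1 + C2*erf(sqrt(2)*x/3)


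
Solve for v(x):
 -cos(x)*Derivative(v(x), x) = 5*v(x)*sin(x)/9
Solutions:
 v(x) = C1*cos(x)^(5/9)


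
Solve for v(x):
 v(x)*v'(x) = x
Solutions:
 v(x) = -sqrt(C1 + x^2)
 v(x) = sqrt(C1 + x^2)


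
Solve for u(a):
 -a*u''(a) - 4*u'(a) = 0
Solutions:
 u(a) = C1 + C2/a^3


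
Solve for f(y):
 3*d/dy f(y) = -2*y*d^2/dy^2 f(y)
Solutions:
 f(y) = C1 + C2/sqrt(y)


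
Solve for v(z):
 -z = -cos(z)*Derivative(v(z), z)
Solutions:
 v(z) = C1 + Integral(z/cos(z), z)


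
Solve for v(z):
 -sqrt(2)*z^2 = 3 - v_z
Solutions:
 v(z) = C1 + sqrt(2)*z^3/3 + 3*z
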